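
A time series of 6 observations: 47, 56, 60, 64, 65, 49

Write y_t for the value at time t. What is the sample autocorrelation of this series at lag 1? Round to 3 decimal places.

0.080

Mean ȳ = (47 + 56 + 60 + 64 + 65 + 49)/6 = 56.8333
Deviations from mean: -9.8333, -0.8333, 3.1667, 7.1667, 8.1667, -7.8333
Numerator Σ_{t=1}^{5}(y_t−ȳ)(y_{t+1}−ȳ) = 22.8056
Denominator Σ(y_t−ȳ)² = 286.8333
r_1 = 22.8056 / 286.8333 = 0.080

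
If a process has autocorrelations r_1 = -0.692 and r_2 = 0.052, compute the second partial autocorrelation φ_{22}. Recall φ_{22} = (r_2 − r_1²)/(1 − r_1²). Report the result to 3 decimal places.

-0.819

φ_{22} = (r_2 − r_1²) / (1 − r_1²)
r_1² = (-0.692)² = 0.478864
Numerator = 0.052 − 0.4789 = -0.4269; denominator = 1 − 0.4789 = 0.5211
φ_{22} = -0.4269 / 0.5211 = -0.819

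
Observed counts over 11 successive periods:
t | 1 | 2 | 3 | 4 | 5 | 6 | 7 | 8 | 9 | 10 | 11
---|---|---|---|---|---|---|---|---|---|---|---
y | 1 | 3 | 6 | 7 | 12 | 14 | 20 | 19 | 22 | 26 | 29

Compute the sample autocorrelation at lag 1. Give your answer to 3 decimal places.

0.718

Mean ȳ = (1 + 3 + 6 + 7 + 12 + 14 + 20 + 19 + 22 + 26 + 29)/11 = 14.4545
Numerator Σ_{t=1}^{10}(y_t−ȳ)(y_{t+1}−ȳ) = 645.4298
Denominator Σ(y_t−ȳ)² = 898.7273
r_1 = 645.4298 / 898.7273 = 0.718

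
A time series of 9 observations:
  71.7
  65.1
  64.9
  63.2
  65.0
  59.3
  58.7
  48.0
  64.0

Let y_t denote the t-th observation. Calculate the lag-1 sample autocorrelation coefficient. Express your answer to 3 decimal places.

0.197

Mean ȳ = (71.7 + 65.1 + 64.9 + 63.2 + 65.0 + 59.3 + 58.7 + 48.0 + 64.0)/9 = 62.2111
Numerator Σ_{t=1}^{8}(y_t−ȳ)(y_{t+1}−ȳ) = 67.1743
Denominator Σ(y_t−ȳ)² = 340.3289
r_1 = 67.1743 / 340.3289 = 0.197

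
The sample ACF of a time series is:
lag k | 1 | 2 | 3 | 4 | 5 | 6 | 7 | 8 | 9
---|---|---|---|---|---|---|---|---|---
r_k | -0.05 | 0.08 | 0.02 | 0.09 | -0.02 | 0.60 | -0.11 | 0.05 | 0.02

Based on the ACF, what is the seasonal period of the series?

6

The largest autocorrelation is r_6 = 0.60; the remaining lags stay at or below 0.09.
The dominant spike at lag 6 indicates a seasonal period of 6.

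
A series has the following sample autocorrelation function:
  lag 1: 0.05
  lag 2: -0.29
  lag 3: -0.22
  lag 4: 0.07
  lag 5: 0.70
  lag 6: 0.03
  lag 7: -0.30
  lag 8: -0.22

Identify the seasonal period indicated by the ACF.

5

The largest autocorrelation is r_5 = 0.70; the remaining lags stay at or below 0.07.
The dominant spike at lag 5 indicates a seasonal period of 5.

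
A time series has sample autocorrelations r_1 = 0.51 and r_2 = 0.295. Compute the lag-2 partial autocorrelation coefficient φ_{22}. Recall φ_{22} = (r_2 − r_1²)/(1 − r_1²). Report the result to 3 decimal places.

φ_{22} = (r_2 − r_1²) / (1 − r_1²)
r_1² = (0.51)² = 0.2601
Numerator = 0.295 − 0.2601 = 0.0349; denominator = 1 − 0.2601 = 0.7399
φ_{22} = 0.0349 / 0.7399 = 0.047

0.047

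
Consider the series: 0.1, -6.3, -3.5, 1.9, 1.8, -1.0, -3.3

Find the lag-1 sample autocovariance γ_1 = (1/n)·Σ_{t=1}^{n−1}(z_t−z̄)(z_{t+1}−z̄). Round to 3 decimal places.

Mean z̄ = (0.1 − 6.3 − 3.5 + 1.9 + 1.8 − 1.0 − 3.3)/7 = -1.4714
Deviations: 1.5714, -4.8286, -2.0286, 3.3714, 3.2714, 0.4714, -1.8286
Σ_{t=1}^{6}(z_t−z̄)(z_{t+1}−z̄) = 7.0778
γ_1 = 7.0778 / 7 = 1.011

1.011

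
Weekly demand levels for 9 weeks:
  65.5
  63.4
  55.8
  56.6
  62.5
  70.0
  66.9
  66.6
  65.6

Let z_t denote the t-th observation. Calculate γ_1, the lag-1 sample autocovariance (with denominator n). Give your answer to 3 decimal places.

10.405

Mean z̄ = (65.5 + 63.4 + 55.8 + 56.6 + 62.5 + 70.0 + 66.9 + 66.6 + 65.6)/9 = 63.6556
Σ_{t=1}^{8}(z_t−z̄)(z_{t+1}−z̄) = 93.6458
γ_1 = 93.6458 / 9 = 10.405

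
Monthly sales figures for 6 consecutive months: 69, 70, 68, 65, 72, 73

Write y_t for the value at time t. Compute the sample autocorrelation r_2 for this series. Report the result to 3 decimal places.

-0.506

Mean ȳ = (69 + 70 + 68 + 65 + 72 + 73)/6 = 69.5000
Deviations from mean: -0.5000, 0.5000, -1.5000, -4.5000, 2.5000, 3.5000
Numerator Σ_{t=1}^{4}(y_t−ȳ)(y_{t+2}−ȳ) = -21.0000
Denominator Σ(y_t−ȳ)² = 41.5000
r_2 = -21.0000 / 41.5000 = -0.506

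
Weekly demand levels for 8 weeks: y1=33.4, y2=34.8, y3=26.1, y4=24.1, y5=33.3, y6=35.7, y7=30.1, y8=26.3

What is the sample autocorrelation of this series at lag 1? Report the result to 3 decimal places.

Mean ȳ = (33.4 + 34.8 + 26.1 + 24.1 + 33.3 + 35.7 + 30.1 + 26.3)/8 = 30.4750
Deviations from mean: 2.9250, 4.3250, -4.3750, -6.3750, 2.8250, 5.2250, -0.3750, -4.1750
Numerator Σ_{t=1}^{7}(y_t−ȳ)(y_{t+1}−ȳ) = 17.9769
Denominator Σ(y_t−ȳ)² = 139.8950
r_1 = 17.9769 / 139.8950 = 0.129

0.129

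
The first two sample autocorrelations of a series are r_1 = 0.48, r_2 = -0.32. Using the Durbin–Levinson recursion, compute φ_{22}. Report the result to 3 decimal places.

φ_{22} = (r_2 − r_1²) / (1 − r_1²)
r_1² = (0.48)² = 0.2304
Numerator = -0.32 − 0.2304 = -0.5504; denominator = 1 − 0.2304 = 0.7696
φ_{22} = -0.5504 / 0.7696 = -0.715

-0.715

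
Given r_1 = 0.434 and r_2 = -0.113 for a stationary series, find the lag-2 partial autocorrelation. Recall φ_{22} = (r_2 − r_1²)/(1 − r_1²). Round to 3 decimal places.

-0.371

φ_{22} = (r_2 − r_1²) / (1 − r_1²)
r_1² = (0.434)² = 0.188356
Numerator = -0.113 − 0.1884 = -0.3014; denominator = 1 − 0.1884 = 0.8116
φ_{22} = -0.3014 / 0.8116 = -0.371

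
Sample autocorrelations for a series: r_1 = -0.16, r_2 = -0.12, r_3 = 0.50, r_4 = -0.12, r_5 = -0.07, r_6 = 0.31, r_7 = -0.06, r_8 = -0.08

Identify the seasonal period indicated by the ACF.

The largest autocorrelation is r_3 = 0.50, with a weaker echo at lag 6 (0.31); the remaining lags stay at or below -0.06.
The dominant spike at lag 3 indicates a seasonal period of 3.

3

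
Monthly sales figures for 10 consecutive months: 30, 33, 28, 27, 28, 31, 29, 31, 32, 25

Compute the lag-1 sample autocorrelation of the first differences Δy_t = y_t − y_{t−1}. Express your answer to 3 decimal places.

-0.238

First differences Δy: 3, -5, -1, 1, 3, -2, 2, 1, -7
Mean of differences = -0.5556
Numerator Σ(Δy_t−Δȳ)(Δy_{t+1}−Δȳ) = -23.8642
Denominator Σ(Δy_t−Δȳ)² = 100.2222
r_1(Δy) = -23.8642 / 100.2222 = -0.238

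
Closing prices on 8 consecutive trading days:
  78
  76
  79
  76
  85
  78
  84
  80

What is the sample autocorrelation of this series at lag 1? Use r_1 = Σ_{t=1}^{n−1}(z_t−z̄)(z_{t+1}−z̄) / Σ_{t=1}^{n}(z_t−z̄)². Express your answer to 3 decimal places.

Mean z̄ = (78 + 76 + 79 + 76 + 85 + 78 + 84 + 80)/8 = 79.5000
Deviations from mean: -1.5000, -3.5000, -0.5000, -3.5000, 5.5000, -1.5000, 4.5000, 0.5000
Σ(z_t−z̄)(z_{t+1}−z̄) = (5.2500) + (1.7500) + (1.7500) + (-19.2500) + (-8.2500) + (-6.7500) + (2.2500) = -23.2500
Denominator Σ(z_t−z̄)² = 80.0000
r_1 = -23.2500 / 80.0000 = -0.291

-0.291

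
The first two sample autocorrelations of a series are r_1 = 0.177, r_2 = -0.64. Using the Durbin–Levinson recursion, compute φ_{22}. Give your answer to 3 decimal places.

φ_{22} = (r_2 − r_1²) / (1 − r_1²)
r_1² = (0.177)² = 0.031329
Numerator = -0.64 − 0.0313 = -0.6713; denominator = 1 − 0.0313 = 0.9687
φ_{22} = -0.6713 / 0.9687 = -0.693

-0.693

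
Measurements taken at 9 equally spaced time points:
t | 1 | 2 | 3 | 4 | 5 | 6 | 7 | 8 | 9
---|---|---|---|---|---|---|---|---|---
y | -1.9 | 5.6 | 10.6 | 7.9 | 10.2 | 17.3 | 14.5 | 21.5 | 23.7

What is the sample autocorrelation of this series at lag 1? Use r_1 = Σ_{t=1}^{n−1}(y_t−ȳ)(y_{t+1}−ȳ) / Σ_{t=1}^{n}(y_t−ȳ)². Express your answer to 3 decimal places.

Mean ȳ = (-1.9 + 5.6 + 10.6 + 7.9 + 10.2 + 17.3 + 14.5 + 21.5 + 23.7)/9 = 12.1556
Numerator Σ_{t=1}^{8}(y_t−ȳ)(y_{t+1}−ȳ) = 249.0658
Denominator Σ(y_t−ȳ)² = 517.4422
r_1 = 249.0658 / 517.4422 = 0.481

0.481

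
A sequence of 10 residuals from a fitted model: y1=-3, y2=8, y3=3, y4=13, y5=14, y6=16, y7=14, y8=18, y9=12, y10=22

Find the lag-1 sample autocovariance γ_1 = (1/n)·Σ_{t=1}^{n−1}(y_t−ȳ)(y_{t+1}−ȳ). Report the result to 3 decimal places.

Mean ȳ = (-3 + 8 + 3 + 13 + 14 + 16 + 14 + 18 + 12 + 22)/10 = 11.7000
Σ_{t=1}^{9}(y_t−ȳ)(y_{t+1}−ȳ) = 117.5100
γ_1 = 117.5100 / 10 = 11.751

11.751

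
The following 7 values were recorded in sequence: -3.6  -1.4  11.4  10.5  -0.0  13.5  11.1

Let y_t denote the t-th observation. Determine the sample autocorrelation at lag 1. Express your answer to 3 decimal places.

Mean ȳ = (-3.6 − 1.4 + 11.4 + 10.5 − 0.0 + 13.5 + 11.1)/7 = 5.9286
Σ(y_t−ȳ)(y_{t+1}−ȳ) = (69.8308) + (-40.0978) + (25.0122) + (-27.1020) + (-44.8878) + (39.1551) = 21.9106
Denominator Σ(y_t−ȳ)² = 314.5543
r_1 = 21.9106 / 314.5543 = 0.070

0.070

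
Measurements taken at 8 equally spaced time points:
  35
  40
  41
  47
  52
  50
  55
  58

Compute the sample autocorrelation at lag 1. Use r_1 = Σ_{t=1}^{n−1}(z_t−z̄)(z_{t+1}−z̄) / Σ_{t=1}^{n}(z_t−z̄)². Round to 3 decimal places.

0.564

Mean z̄ = (35 + 40 + 41 + 47 + 52 + 50 + 55 + 58)/8 = 47.2500
Deviations from mean: -12.2500, -7.2500, -6.2500, -0.2500, 4.7500, 2.7500, 7.7500, 10.7500
Σ(z_t−z̄)(z_{t+1}−z̄) = (88.8125) + (45.3125) + (1.5625) + (-1.1875) + (13.0625) + (21.3125) + (83.3125) = 252.1875
Denominator Σ(z_t−z̄)² = 447.5000
r_1 = 252.1875 / 447.5000 = 0.564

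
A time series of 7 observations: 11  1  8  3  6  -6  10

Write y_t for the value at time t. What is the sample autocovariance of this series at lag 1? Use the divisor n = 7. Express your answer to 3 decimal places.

-16.257

Mean ȳ = (11 + 1 + 8 + 3 + 6 − 6 + 10)/7 = 4.7143
Deviations: 6.2857, -3.7143, 3.2857, -1.7143, 1.2857, -10.7143, 5.2857
Σ_{t=1}^{6}(y_t−ȳ)(y_{t+1}−ȳ) = -113.7959
γ_1 = -113.7959 / 7 = -16.257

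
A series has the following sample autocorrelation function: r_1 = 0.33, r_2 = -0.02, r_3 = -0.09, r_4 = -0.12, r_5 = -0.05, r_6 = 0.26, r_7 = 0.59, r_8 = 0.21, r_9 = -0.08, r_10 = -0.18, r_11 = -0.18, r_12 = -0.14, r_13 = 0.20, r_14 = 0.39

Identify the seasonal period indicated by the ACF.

The largest autocorrelation is r_7 = 0.59, with a weaker echo at lag 14 (0.39); the remaining lags stay at or below 0.33.
The dominant spike at lag 7 indicates a seasonal period of 7.

7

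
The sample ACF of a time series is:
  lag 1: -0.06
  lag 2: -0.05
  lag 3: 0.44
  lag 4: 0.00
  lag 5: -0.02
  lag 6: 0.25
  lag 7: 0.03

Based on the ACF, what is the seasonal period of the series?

3

The largest autocorrelation is r_3 = 0.44, with a weaker echo at lag 6 (0.25); the remaining lags stay at or below 0.03.
The dominant spike at lag 3 indicates a seasonal period of 3.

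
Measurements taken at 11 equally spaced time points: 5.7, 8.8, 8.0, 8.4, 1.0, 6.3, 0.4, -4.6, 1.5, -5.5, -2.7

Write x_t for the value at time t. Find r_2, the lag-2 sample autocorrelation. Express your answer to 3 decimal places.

Mean x̄ = (5.7 + 8.8 + 8.0 + 8.4 + 1.0 + 6.3 + 0.4 − 4.6 + 1.5 − 5.5 − 2.7)/11 = 2.4818
Numerator Σ_{t=1}^{9}(x_t−x̄)(x_{t+2}−x̄) = 109.2730
Denominator Σ(x_t−x̄)² = 278.5364
r_2 = 109.2730 / 278.5364 = 0.392

0.392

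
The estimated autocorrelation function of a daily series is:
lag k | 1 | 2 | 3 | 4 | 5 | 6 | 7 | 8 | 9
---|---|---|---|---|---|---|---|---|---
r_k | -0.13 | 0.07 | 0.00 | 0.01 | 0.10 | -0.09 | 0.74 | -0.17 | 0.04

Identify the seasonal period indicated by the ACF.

The largest autocorrelation is r_7 = 0.74; the remaining lags stay at or below 0.10.
The dominant spike at lag 7 indicates a seasonal period of 7.

7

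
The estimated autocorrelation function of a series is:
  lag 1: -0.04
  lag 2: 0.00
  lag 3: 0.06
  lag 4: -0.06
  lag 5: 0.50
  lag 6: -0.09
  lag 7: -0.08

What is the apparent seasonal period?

The largest autocorrelation is r_5 = 0.50; the remaining lags stay at or below 0.06.
The dominant spike at lag 5 indicates a seasonal period of 5.

5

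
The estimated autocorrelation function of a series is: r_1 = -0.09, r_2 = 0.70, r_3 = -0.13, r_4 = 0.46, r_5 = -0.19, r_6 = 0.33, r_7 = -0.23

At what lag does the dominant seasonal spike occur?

The largest autocorrelation is r_2 = 0.70, with weaker echoes at lags 4 (0.46) and 6 (0.33); the remaining lags stay at or below -0.09.
The dominant spike at lag 2 indicates a seasonal period of 2.

2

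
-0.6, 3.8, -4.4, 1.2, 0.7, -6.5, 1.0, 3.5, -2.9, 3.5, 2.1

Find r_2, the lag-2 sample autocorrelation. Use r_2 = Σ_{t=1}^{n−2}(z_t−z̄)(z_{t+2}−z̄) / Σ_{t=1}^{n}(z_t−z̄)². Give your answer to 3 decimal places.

Mean z̄ = (-0.6 + 3.8 − 4.4 + 1.2 + 0.7 − 6.5 + 1.0 + 3.5 − 2.9 + 3.5 + 2.1)/11 = 0.1273
Numerator Σ_{t=1}^{9}(z_t−z̄)(z_{t+2}−z̄) = -21.5606
Denominator Σ(z_t−z̄)² = 116.4818
r_2 = -21.5606 / 116.4818 = -0.185

-0.185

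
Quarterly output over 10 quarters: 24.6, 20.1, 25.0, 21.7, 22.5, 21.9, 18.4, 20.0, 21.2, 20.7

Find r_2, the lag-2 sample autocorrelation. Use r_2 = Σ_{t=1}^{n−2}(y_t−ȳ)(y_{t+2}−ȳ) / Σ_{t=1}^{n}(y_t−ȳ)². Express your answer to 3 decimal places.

Mean ȳ = (24.6 + 20.1 + 25.0 + 21.7 + 22.5 + 21.9 + 18.4 + 20.0 + 21.2 + 20.7)/10 = 21.6100
Numerator Σ_{t=1}^{8}(y_t−ȳ)(y_{t+2}−ȳ) = 12.5008
Denominator Σ(y_t−ȳ)² = 37.4890
r_2 = 12.5008 / 37.4890 = 0.333

0.333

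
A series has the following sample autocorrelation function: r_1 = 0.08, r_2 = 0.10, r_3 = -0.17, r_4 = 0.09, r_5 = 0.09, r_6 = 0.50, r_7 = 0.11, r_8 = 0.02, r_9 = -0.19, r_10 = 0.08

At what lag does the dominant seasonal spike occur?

The largest autocorrelation is r_6 = 0.50; the remaining lags stay at or below 0.11.
The dominant spike at lag 6 indicates a seasonal period of 6.

6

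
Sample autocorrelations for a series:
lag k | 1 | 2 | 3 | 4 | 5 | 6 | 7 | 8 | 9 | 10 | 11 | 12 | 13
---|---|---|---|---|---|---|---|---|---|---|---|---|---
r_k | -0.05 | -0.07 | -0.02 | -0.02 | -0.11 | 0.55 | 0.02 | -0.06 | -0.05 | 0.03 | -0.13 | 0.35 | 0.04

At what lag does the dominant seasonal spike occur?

The largest autocorrelation is r_6 = 0.55, with a weaker echo at lag 12 (0.35); the remaining lags stay at or below 0.04.
The dominant spike at lag 6 indicates a seasonal period of 6.

6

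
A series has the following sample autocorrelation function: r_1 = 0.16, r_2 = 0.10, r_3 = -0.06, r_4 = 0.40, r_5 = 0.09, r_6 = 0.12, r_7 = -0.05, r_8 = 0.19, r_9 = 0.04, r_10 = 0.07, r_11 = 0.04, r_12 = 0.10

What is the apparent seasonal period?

The largest autocorrelation is r_4 = 0.40, with a weaker echo at lag 8 (0.19); the remaining lags stay at or below 0.16.
The dominant spike at lag 4 indicates a seasonal period of 4.

4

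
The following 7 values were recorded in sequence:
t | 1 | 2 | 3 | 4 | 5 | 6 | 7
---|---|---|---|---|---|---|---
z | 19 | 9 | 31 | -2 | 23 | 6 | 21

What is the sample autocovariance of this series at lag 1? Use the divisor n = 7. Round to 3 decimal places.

Mean z̄ = (19 + 9 + 31 − 2 + 23 + 6 + 21)/7 = 15.2857
Deviations: 3.7143, -6.2857, 15.7143, -17.2857, 7.7143, -9.2857, 5.7143
Σ_{t=1}^{6}(z_t−z̄)(z_{t+1}−z̄) = -651.7959
γ_1 = -651.7959 / 7 = -93.114

-93.114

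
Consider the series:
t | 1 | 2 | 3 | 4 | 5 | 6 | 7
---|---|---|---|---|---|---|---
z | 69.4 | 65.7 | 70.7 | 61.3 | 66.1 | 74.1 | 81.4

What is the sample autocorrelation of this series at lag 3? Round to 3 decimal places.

Mean z̄ = (69.4 + 65.7 + 70.7 + 61.3 + 66.1 + 74.1 + 81.4)/7 = 69.8143
Deviations from mean: -0.4143, -4.1143, 0.8857, -8.5143, -3.7143, 4.2857, 11.5857
Σ(z_t−z̄)(z_{t+3}−z̄) = (3.5273) + (15.2816) + (3.7959) + (-98.6441) = -76.0392
Denominator Σ(z_t−z̄)² = 256.7686
r_3 = -76.0392 / 256.7686 = -0.296

-0.296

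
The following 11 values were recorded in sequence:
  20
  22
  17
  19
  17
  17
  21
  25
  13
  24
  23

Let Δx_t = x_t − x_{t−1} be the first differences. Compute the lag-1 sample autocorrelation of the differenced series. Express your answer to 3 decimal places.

First differences Δx: 2, -5, 2, -2, 0, 4, 4, -12, 11, -1
Mean of differences = 0.3000
Numerator Σ(Δx_t−Δx̄)(Δx_{t+1}−Δx̄) = -199.6900
Denominator Σ(Δx_t−Δx̄)² = 334.1000
r_1(Δx) = -199.6900 / 334.1000 = -0.598

-0.598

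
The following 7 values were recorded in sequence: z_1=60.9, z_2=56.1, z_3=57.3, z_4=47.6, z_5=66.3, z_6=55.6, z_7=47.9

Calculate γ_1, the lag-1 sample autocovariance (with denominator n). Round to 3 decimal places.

Mean z̄ = (60.9 + 56.1 + 57.3 + 47.6 + 66.3 + 55.6 + 47.9)/7 = 55.9571
Deviations: 4.9429, 0.1429, 1.3429, -8.3571, 10.3429, -0.3571, -8.0571
Σ_{t=1}^{6}(z_t−z̄)(z_{t+1}−z̄) = -97.5776
γ_1 = -97.5776 / 7 = -13.940

-13.940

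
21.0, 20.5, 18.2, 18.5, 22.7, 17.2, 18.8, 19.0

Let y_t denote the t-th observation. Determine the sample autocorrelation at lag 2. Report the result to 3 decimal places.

Mean ȳ = (21.0 + 20.5 + 18.2 + 18.5 + 22.7 + 17.2 + 18.8 + 19.0)/8 = 19.4875
Numerator Σ_{t=1}^{6}(y_t−ȳ)(y_{t+2}−ȳ) = -5.9178
Denominator Σ(y_t−ȳ)² = 22.2088
r_2 = -5.9178 / 22.2088 = -0.266

-0.266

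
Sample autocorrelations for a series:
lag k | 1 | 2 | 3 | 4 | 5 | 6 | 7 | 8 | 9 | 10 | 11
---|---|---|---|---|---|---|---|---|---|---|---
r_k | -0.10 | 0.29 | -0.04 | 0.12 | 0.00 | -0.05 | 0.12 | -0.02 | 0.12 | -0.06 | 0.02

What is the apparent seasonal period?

2

The largest autocorrelation is r_2 = 0.29; the remaining lags stay at or below 0.12.
The dominant spike at lag 2 indicates a seasonal period of 2.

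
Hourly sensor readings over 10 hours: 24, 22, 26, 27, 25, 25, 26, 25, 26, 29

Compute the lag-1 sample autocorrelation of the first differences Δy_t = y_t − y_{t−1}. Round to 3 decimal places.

-0.220

First differences Δy: -2, 4, 1, -2, 0, 1, -1, 1, 3
Mean of differences = 0.5556
Numerator Σ(Δy_t−Δȳ)(Δy_{t+1}−Δȳ) = -7.5309
Denominator Σ(Δy_t−Δȳ)² = 34.2222
r_1(Δy) = -7.5309 / 34.2222 = -0.220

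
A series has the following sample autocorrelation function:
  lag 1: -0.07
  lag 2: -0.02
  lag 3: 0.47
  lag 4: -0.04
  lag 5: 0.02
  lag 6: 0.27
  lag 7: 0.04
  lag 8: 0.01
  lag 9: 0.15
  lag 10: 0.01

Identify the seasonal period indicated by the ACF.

3

The largest autocorrelation is r_3 = 0.47, with weaker echoes at lags 6 (0.27) and 9 (0.15); the remaining lags stay at or below 0.04.
The dominant spike at lag 3 indicates a seasonal period of 3.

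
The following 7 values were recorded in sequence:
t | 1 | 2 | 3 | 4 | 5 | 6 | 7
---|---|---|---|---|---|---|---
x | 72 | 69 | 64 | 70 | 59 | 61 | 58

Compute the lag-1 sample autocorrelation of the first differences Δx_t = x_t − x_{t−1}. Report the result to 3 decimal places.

-0.777

First differences Δx: -3, -5, 6, -11, 2, -3
Mean of differences = -2.3333
Numerator Σ(Δx_t−Δx̄)(Δx_{t+1}−Δx̄) = -133.1111
Denominator Σ(Δx_t−Δx̄)² = 171.3333
r_1(Δx) = -133.1111 / 171.3333 = -0.777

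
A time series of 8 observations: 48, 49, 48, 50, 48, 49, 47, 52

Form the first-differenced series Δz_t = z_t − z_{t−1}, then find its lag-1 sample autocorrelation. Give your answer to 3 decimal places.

First differences Δz: 1, -1, 2, -2, 1, -2, 5
Mean of differences = 0.5714
Numerator Σ(Δz_t−Δz̄)(Δz_{t+1}−Δz̄) = -20.1837
Denominator Σ(Δz_t−Δz̄)² = 37.7143
r_1(Δz) = -20.1837 / 37.7143 = -0.535

-0.535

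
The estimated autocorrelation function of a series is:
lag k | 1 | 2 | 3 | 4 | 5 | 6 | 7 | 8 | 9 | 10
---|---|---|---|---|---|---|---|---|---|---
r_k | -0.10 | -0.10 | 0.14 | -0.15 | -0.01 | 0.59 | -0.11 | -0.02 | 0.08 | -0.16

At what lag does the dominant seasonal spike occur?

The largest autocorrelation is r_6 = 0.59; the remaining lags stay at or below 0.14.
The dominant spike at lag 6 indicates a seasonal period of 6.

6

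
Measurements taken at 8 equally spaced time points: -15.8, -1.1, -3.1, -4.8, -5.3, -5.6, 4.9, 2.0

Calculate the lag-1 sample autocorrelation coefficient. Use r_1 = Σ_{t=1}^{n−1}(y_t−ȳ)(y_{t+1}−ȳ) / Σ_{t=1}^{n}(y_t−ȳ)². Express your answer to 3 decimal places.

0.023

Mean ȳ = (-15.8 − 1.1 − 3.1 − 4.8 − 5.3 − 5.6 + 4.9 + 2.0)/8 = -3.6000
Deviations from mean: -12.2000, 2.5000, 0.5000, -1.2000, -1.7000, -2.0000, 8.5000, 5.6000
Σ(y_t−ȳ)(y_{t+1}−ȳ) = (-30.5000) + (1.2500) + (-0.6000) + (2.0400) + (3.4000) + (-17.0000) + (47.6000) = 6.1900
Denominator Σ(y_t−ȳ)² = 267.2800
r_1 = 6.1900 / 267.2800 = 0.023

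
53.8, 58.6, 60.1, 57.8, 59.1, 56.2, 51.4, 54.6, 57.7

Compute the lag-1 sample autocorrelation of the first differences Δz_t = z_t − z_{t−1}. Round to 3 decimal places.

0.088

First differences Δz: 4.8, 1.5, -2.3, 1.3, -2.9, -4.8, 3.2, 3.1
Mean of differences = 0.4875
Numerator Σ(Δz_t−Δz̄)(Δz_{t+1}−Δz̄) = 7.1823
Denominator Σ(Δz_t−Δz̄)² = 81.6688
r_1(Δz) = 7.1823 / 81.6688 = 0.088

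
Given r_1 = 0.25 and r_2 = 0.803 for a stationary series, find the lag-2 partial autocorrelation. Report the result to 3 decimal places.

φ_{22} = (r_2 − r_1²) / (1 − r_1²)
r_1² = (0.25)² = 0.0625
Numerator = 0.803 − 0.0625 = 0.7405; denominator = 1 − 0.0625 = 0.9375
φ_{22} = 0.7405 / 0.9375 = 0.790

0.790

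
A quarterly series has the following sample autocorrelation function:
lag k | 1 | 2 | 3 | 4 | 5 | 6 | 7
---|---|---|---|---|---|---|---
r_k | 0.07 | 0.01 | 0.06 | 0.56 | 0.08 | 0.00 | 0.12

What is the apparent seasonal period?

The largest autocorrelation is r_4 = 0.56; the remaining lags stay at or below 0.12.
The dominant spike at lag 4 indicates a seasonal period of 4.

4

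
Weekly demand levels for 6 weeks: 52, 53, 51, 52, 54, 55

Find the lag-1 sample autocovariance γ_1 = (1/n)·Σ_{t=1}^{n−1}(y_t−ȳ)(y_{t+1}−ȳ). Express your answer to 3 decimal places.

Mean ȳ = (52 + 53 + 51 + 52 + 54 + 55)/6 = 52.8333
Σ_{t=1}^{5}(y_t−ȳ)(y_{t+1}−ȳ) = 2.6389
γ_1 = 2.6389 / 6 = 0.440

0.440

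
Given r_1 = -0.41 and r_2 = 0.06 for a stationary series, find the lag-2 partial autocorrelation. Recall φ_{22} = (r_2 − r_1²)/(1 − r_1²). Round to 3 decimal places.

-0.130

φ_{22} = (r_2 − r_1²) / (1 − r_1²)
r_1² = (-0.41)² = 0.1681
Numerator = 0.06 − 0.1681 = -0.1081; denominator = 1 − 0.1681 = 0.8319
φ_{22} = -0.1081 / 0.8319 = -0.130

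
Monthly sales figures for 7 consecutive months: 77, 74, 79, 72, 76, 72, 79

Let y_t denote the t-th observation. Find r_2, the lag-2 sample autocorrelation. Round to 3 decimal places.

0.488

Mean ȳ = (77 + 74 + 79 + 72 + 76 + 72 + 79)/7 = 75.5714
Deviations from mean: 1.4286, -1.5714, 3.4286, -3.5714, 0.4286, -3.5714, 3.4286
Σ(y_t−ȳ)(y_{t+2}−ȳ) = (4.8980) + (5.6122) + (1.4694) + (12.7551) + (1.4694) = 26.2041
Denominator Σ(y_t−ȳ)² = 53.7143
r_2 = 26.2041 / 53.7143 = 0.488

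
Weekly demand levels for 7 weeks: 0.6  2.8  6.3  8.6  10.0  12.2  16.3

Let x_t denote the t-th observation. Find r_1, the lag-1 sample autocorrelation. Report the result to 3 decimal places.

Mean x̄ = (0.6 + 2.8 + 6.3 + 8.6 + 10.0 + 12.2 + 16.3)/7 = 8.1143
Deviations from mean: -7.5143, -5.3143, -1.8143, 0.4857, 1.8857, 4.0857, 8.1857
Σ(x_t−x̄)(x_{t+1}−x̄) = (39.9331) + (9.6416) + (-0.8812) + (0.9159) + (7.7045) + (33.4445) = 90.7584
Denominator Σ(x_t−x̄)² = 175.4886
r_1 = 90.7584 / 175.4886 = 0.517

0.517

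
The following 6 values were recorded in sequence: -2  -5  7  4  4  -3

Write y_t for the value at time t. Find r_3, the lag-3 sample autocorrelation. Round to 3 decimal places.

-0.445

Mean ȳ = (-2 − 5 + 7 + 4 + 4 − 3)/6 = 0.8333
Deviations from mean: -2.8333, -5.8333, 6.1667, 3.1667, 3.1667, -3.8333
Numerator Σ_{t=1}^{3}(y_t−ȳ)(y_{t+3}−ȳ) = -51.0833
Denominator Σ(y_t−ȳ)² = 114.8333
r_3 = -51.0833 / 114.8333 = -0.445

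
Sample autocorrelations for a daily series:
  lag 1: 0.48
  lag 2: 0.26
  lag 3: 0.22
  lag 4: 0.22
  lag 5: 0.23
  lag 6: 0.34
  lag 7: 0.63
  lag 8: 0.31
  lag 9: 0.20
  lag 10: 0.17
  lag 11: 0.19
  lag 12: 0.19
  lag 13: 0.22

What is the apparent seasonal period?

The largest autocorrelation is r_7 = 0.63; the remaining lags stay at or below 0.48. The elevated value at lag 1 (0.48), dropping to 0.26 at lag 2, reflects decaying short-term dependence rather than seasonality.
The dominant spike at lag 7 indicates a seasonal period of 7.

7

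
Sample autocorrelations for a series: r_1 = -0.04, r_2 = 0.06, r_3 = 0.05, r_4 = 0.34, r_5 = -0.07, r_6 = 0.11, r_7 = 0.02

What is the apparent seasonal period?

4

The largest autocorrelation is r_4 = 0.34; the remaining lags stay at or below 0.11.
The dominant spike at lag 4 indicates a seasonal period of 4.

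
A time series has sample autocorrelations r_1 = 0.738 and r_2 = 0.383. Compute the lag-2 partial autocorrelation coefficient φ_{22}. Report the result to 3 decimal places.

φ_{22} = (r_2 − r_1²) / (1 − r_1²)
r_1² = (0.738)² = 0.544644
Numerator = 0.383 − 0.5446 = -0.1616; denominator = 1 − 0.5446 = 0.4554
φ_{22} = -0.1616 / 0.4554 = -0.355

-0.355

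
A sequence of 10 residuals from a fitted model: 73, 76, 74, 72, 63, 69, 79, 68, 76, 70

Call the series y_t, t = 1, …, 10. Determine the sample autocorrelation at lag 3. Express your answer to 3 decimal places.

-0.163

Mean ȳ = (73 + 76 + 74 + 72 + 63 + 69 + 79 + 68 + 76 + 70)/10 = 72.0000
Numerator Σ_{t=1}^{7}(y_t−ȳ)(y_{t+3}−ȳ) = -32.0000
Denominator Σ(y_t−ȳ)² = 196.0000
r_3 = -32.0000 / 196.0000 = -0.163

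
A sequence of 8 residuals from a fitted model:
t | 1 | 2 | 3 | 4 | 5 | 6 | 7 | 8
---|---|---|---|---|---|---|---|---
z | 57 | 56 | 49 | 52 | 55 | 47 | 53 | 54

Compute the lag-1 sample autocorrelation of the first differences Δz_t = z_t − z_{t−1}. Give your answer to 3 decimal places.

First differences Δz: -1, -7, 3, 3, -8, 6, 1
Mean of differences = -0.4286
Numerator Σ(Δz_t−Δz̄)(Δz_{t+1}−Δz̄) = -72.4694
Denominator Σ(Δz_t−Δz̄)² = 167.7143
r_1(Δz) = -72.4694 / 167.7143 = -0.432

-0.432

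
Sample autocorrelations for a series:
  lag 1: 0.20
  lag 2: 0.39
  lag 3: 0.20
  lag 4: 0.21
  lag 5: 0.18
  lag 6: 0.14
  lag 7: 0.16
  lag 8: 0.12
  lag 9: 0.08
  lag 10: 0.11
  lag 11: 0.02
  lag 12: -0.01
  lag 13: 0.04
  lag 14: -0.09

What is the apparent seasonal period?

The largest autocorrelation is r_2 = 0.39, with a weaker echo at lag 4 (0.21); the remaining lags stay at or below 0.20.
The dominant spike at lag 2 indicates a seasonal period of 2.

2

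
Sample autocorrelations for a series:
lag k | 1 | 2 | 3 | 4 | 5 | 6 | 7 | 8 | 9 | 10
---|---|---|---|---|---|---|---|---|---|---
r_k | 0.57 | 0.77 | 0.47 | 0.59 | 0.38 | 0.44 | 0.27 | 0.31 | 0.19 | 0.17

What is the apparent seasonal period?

2

The largest autocorrelation is r_2 = 0.77, with a weaker echo at lag 4 (0.59); the remaining lags stay at or below 0.57.
The dominant spike at lag 2 indicates a seasonal period of 2.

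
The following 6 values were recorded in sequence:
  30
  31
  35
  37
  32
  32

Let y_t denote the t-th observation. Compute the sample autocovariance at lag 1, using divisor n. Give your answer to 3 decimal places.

Mean ȳ = (30 + 31 + 35 + 37 + 32 + 32)/6 = 32.8333
Deviations: -2.8333, -1.8333, 2.1667, 4.1667, -0.8333, -0.8333
Σ_{t=1}^{5}(y_t−ȳ)(y_{t+1}−ȳ) = 7.4722
γ_1 = 7.4722 / 6 = 1.245

1.245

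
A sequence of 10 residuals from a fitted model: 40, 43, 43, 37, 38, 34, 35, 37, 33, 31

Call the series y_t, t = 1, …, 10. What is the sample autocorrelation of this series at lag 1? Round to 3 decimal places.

Mean ȳ = (40 + 43 + 43 + 37 + 38 + 34 + 35 + 37 + 33 + 31)/10 = 37.1000
Numerator Σ_{t=1}^{9}(y_t−ȳ)(y_{t+1}−ȳ) = 80.5900
Denominator Σ(y_t−ȳ)² = 146.9000
r_1 = 80.5900 / 146.9000 = 0.549

0.549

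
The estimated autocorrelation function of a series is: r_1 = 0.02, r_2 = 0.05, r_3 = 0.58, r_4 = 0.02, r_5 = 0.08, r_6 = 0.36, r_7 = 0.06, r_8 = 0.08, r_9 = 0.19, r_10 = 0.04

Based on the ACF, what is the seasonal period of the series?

3

The largest autocorrelation is r_3 = 0.58, with weaker echoes at lags 6 (0.36) and 9 (0.19); the remaining lags stay at or below 0.08.
The dominant spike at lag 3 indicates a seasonal period of 3.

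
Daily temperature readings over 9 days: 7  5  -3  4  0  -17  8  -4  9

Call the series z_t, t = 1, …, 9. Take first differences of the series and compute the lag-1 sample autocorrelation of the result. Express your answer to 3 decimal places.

First differences Δz: -2, -8, 7, -4, -17, 25, -12, 13
Mean of differences = 0.2500
Numerator Σ(Δz_t−Δz̄)(Δz_{t+1}−Δz̄) = -878.8125
Denominator Σ(Δz_t−Δz̄)² = 1359.5000
r_1(Δz) = -878.8125 / 1359.5000 = -0.646

-0.646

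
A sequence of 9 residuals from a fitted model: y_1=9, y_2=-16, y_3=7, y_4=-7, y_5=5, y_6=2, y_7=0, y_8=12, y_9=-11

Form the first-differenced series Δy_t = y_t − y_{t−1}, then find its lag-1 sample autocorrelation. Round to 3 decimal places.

First differences Δy: -25, 23, -14, 12, -3, -2, 12, -23
Mean of differences = -2.5000
Numerator Σ(Δy_t−Δȳ)(Δy_{t+1}−Δȳ) = -1331.2500
Denominator Σ(Δy_t−Δȳ)² = 2130.0000
r_1(Δy) = -1331.2500 / 2130.0000 = -0.625

-0.625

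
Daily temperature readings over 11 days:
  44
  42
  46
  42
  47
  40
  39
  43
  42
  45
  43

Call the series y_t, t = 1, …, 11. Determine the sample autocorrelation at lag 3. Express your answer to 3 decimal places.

-0.259

Mean ȳ = (44 + 42 + 46 + 42 + 47 + 40 + 39 + 43 + 42 + 45 + 43)/11 = 43.0000
Numerator Σ_{t=1}^{8}(y_t−ȳ)(y_{t+3}−ȳ) = -15.0000
Denominator Σ(y_t−ȳ)² = 58.0000
r_3 = -15.0000 / 58.0000 = -0.259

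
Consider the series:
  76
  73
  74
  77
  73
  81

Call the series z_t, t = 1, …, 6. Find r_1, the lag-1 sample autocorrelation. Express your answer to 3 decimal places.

-0.347

Mean z̄ = (76 + 73 + 74 + 77 + 73 + 81)/6 = 75.6667
Deviations from mean: 0.3333, -2.6667, -1.6667, 1.3333, -2.6667, 5.3333
Numerator Σ_{t=1}^{5}(z_t−z̄)(z_{t+1}−z̄) = -16.4444
Denominator Σ(z_t−z̄)² = 47.3333
r_1 = -16.4444 / 47.3333 = -0.347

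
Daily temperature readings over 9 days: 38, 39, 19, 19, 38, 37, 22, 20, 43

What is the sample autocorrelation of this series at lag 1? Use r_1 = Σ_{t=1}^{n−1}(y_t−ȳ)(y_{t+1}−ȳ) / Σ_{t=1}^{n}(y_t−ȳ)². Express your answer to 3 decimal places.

-0.043

Mean ȳ = (38 + 39 + 19 + 19 + 38 + 37 + 22 + 20 + 43)/9 = 30.5556
Numerator Σ_{t=1}^{8}(y_t−ȳ)(y_{t+1}−ȳ) = -35.4198
Denominator Σ(y_t−ȳ)² = 830.2222
r_1 = -35.4198 / 830.2222 = -0.043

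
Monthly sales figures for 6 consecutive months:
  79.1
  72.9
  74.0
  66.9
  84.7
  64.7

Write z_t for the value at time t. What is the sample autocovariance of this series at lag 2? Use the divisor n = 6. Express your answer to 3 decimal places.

11.945

Mean z̄ = (79.1 + 72.9 + 74.0 + 66.9 + 84.7 + 64.7)/6 = 73.7167
Σ_{t=1}^{4}(z_t−z̄)(z_{t+2}−z̄) = 71.6678
γ_2 = 71.6678 / 6 = 11.945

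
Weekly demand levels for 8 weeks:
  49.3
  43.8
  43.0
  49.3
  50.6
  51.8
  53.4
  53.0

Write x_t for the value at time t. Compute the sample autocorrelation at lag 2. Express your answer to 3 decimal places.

0.058

Mean x̄ = (49.3 + 43.8 + 43.0 + 49.3 + 50.6 + 51.8 + 53.4 + 53.0)/8 = 49.2750
Numerator Σ_{t=1}^{6}(x_t−x̄)(x_{t+2}−x̄) = 6.3263
Denominator Σ(x_t−x̄)² = 108.3750
r_2 = 6.3263 / 108.3750 = 0.058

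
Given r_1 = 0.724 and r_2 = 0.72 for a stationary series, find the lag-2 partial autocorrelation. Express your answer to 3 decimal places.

φ_{22} = (r_2 − r_1²) / (1 − r_1²)
r_1² = (0.724)² = 0.524176
Numerator = 0.72 − 0.5242 = 0.1958; denominator = 1 − 0.5242 = 0.4758
φ_{22} = 0.1958 / 0.4758 = 0.412

0.412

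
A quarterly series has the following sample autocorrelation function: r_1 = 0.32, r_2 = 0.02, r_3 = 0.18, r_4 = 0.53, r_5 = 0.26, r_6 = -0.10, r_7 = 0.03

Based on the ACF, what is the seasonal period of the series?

The largest autocorrelation is r_4 = 0.53; the remaining lags stay at or below 0.32. The elevated value at lag 1 (0.32), dropping to 0.02 at lag 2, reflects decaying short-term dependence rather than seasonality.
The dominant spike at lag 4 indicates a seasonal period of 4.

4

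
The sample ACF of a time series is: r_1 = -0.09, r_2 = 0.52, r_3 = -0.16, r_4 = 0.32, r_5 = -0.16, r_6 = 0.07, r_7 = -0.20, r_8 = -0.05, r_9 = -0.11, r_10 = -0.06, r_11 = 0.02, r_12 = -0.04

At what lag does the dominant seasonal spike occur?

2

The largest autocorrelation is r_2 = 0.52, with a weaker echo at lag 4 (0.32); the remaining lags stay at or below 0.07.
The dominant spike at lag 2 indicates a seasonal period of 2.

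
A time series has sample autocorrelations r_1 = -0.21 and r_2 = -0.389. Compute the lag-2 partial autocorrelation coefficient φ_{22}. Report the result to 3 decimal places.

φ_{22} = (r_2 − r_1²) / (1 − r_1²)
r_1² = (-0.21)² = 0.0441
Numerator = -0.389 − 0.0441 = -0.4331; denominator = 1 − 0.0441 = 0.9559
φ_{22} = -0.4331 / 0.9559 = -0.453

-0.453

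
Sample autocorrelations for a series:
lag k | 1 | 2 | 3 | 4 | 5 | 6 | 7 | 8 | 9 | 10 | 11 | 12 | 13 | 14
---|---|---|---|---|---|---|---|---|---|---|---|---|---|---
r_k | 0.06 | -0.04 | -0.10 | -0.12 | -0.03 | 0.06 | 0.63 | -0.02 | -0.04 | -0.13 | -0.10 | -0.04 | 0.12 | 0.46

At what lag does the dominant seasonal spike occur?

The largest autocorrelation is r_7 = 0.63, with a weaker echo at lag 14 (0.46); the remaining lags stay at or below 0.12.
The dominant spike at lag 7 indicates a seasonal period of 7.

7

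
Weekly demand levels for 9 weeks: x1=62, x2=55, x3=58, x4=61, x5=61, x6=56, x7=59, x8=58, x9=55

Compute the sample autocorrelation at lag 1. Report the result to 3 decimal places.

Mean x̄ = (62 + 55 + 58 + 61 + 61 + 56 + 59 + 58 + 55)/9 = 58.3333
Numerator Σ_{t=1}^{8}(x_t−x̄)(x_{t+1}−x̄) = -11.7778
Denominator Σ(x_t−x̄)² = 56.0000
r_1 = -11.7778 / 56.0000 = -0.210

-0.210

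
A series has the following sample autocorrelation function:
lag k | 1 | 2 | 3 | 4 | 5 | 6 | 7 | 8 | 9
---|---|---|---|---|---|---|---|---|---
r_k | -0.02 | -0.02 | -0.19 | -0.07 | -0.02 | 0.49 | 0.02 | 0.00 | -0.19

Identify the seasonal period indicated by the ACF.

The largest autocorrelation is r_6 = 0.49; the remaining lags stay at or below 0.02.
The dominant spike at lag 6 indicates a seasonal period of 6.

6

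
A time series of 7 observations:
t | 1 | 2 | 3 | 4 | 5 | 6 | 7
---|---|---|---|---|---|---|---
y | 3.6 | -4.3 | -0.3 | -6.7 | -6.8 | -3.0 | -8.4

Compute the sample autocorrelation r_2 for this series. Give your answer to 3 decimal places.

Mean ȳ = (3.6 − 4.3 − 0.3 − 6.7 − 6.8 − 3.0 − 8.4)/7 = -3.7000
Σ(y_t−ȳ)(y_{t+2}−ȳ) = (24.8200) + (1.8000) + (-10.5400) + (-2.1000) + (14.5700) = 28.5500
Denominator Σ(y_t−ȳ)² = 106.4000
r_2 = 28.5500 / 106.4000 = 0.268

0.268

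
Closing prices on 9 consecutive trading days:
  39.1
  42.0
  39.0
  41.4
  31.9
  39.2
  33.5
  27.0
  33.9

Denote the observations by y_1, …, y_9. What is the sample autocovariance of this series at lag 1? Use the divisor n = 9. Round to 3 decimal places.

5.574

Mean ȳ = (39.1 + 42.0 + 39.0 + 41.4 + 31.9 + 39.2 + 33.5 + 27.0 + 33.9)/9 = 36.3333
Σ_{t=1}^{8}(y_t−ȳ)(y_{t+1}−ȳ) = 50.1622
γ_1 = 50.1622 / 9 = 5.574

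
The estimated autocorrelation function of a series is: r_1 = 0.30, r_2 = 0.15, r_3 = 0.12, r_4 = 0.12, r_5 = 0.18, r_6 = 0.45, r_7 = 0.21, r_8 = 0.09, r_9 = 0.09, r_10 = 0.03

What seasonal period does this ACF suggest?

The largest autocorrelation is r_6 = 0.45; the remaining lags stay at or below 0.30. The elevated value at lag 1 (0.30), dropping to 0.15 at lag 2, reflects decaying short-term dependence rather than seasonality.
The dominant spike at lag 6 indicates a seasonal period of 6.

6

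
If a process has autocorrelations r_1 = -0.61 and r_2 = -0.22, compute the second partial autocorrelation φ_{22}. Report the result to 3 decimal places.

φ_{22} = (r_2 − r_1²) / (1 − r_1²)
r_1² = (-0.61)² = 0.3721
Numerator = -0.22 − 0.3721 = -0.5921; denominator = 1 − 0.3721 = 0.6279
φ_{22} = -0.5921 / 0.6279 = -0.943

-0.943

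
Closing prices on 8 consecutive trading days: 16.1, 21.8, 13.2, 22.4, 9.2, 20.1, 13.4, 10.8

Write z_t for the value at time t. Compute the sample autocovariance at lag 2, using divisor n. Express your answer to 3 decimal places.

9.820

Mean z̄ = (16.1 + 21.8 + 13.2 + 22.4 + 9.2 + 20.1 + 13.4 + 10.8)/8 = 15.8750
Σ_{t=1}^{6}(z_t−z̄)(z_{t+2}−z̄) = 78.5613
γ_2 = 78.5613 / 8 = 9.820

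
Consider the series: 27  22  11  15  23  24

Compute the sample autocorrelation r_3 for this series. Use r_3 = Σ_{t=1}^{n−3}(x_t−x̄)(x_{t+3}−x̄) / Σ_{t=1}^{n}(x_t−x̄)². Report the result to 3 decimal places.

-0.356

Mean x̄ = (27 + 22 + 11 + 15 + 23 + 24)/6 = 20.3333
Numerator Σ_{t=1}^{3}(x_t−x̄)(x_{t+3}−x̄) = -65.3333
Denominator Σ(x_t−x̄)² = 183.3333
r_3 = -65.3333 / 183.3333 = -0.356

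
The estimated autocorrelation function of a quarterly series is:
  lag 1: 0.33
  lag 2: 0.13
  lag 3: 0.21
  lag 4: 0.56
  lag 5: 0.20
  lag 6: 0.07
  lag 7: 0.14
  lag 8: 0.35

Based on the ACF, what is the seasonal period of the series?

4

The largest autocorrelation is r_4 = 0.56, with a weaker echo at lag 8 (0.35); the remaining lags stay at or below 0.33. The elevated value at lag 1 (0.33), dropping to 0.13 at lag 2, reflects decaying short-term dependence rather than seasonality.
The dominant spike at lag 4 indicates a seasonal period of 4.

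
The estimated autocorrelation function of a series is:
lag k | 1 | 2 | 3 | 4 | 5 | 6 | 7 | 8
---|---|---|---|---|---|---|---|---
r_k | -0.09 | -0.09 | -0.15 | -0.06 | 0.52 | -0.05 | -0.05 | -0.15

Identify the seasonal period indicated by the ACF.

5

The largest autocorrelation is r_5 = 0.52; the remaining lags stay at or below -0.05.
The dominant spike at lag 5 indicates a seasonal period of 5.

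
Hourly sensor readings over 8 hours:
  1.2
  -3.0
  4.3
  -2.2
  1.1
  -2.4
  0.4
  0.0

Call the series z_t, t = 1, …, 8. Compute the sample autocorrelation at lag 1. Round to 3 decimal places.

Mean z̄ = (1.2 − 3.0 + 4.3 − 2.2 + 1.1 − 2.4 + 0.4 + 0.0)/8 = -0.0750
Numerator Σ_{t=1}^{7}(z_t−z̄)(z_{t+1}−z̄) = -32.1206
Denominator Σ(z_t−z̄)² = 40.8550
r_1 = -32.1206 / 40.8550 = -0.786

-0.786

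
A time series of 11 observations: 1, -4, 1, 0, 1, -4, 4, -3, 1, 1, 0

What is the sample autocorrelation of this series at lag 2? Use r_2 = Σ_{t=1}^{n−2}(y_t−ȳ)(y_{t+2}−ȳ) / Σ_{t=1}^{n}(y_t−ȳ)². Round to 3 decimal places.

Mean ȳ = (1 − 4 + 1 + 0 + 1 − 4 + 4 − 3 + 1 + 1 + 0)/11 = -0.1818
Numerator Σ_{t=1}^{9}(y_t−ȳ)(y_{t+2}−ȳ) = 18.9339
Denominator Σ(y_t−ȳ)² = 61.6364
r_2 = 18.9339 / 61.6364 = 0.307

0.307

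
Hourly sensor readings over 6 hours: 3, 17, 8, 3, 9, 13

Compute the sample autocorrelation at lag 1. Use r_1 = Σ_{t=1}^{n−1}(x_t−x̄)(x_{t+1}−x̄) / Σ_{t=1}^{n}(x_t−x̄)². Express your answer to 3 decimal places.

-0.326

Mean x̄ = (3 + 17 + 8 + 3 + 9 + 13)/6 = 8.8333
Deviations from mean: -5.8333, 8.1667, -0.8333, -5.8333, 0.1667, 4.1667
Numerator Σ_{t=1}^{5}(x_t−x̄)(x_{t+1}−x̄) = -49.8611
Denominator Σ(x_t−x̄)² = 152.8333
r_1 = -49.8611 / 152.8333 = -0.326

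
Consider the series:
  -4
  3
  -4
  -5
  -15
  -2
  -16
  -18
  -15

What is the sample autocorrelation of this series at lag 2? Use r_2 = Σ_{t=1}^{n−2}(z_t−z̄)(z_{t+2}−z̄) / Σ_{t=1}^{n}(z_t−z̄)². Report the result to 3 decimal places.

0.196

Mean z̄ = (-4 + 3 − 4 − 5 − 15 − 2 − 16 − 18 − 15)/9 = -8.4444
Numerator Σ_{t=1}^{7}(z_t−z̄)(z_{t+2}−z̄) = 89.7160
Denominator Σ(z_t−z̄)² = 458.2222
r_2 = 89.7160 / 458.2222 = 0.196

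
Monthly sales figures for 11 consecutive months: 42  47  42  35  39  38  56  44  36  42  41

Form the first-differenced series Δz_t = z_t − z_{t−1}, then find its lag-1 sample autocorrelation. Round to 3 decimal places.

-0.313

First differences Δz: 5, -5, -7, 4, -1, 18, -12, -8, 6, -1
Mean of differences = -0.1000
Numerator Σ(Δz_t−Δz̄)(Δz_{t+1}−Δz̄) = -214.5100
Denominator Σ(Δz_t−Δz̄)² = 684.9000
r_1(Δz) = -214.5100 / 684.9000 = -0.313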